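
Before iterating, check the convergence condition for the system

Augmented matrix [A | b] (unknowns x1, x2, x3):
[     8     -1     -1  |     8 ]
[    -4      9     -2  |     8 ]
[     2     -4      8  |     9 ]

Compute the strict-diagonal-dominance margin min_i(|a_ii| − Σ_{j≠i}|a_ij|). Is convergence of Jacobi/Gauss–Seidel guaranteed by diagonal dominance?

2

row 1: |8| − (1+1) = 6
row 2: |9| − (4+2) = 3
row 3: |8| − (2+4) = 2
minimum over rows = 2 → strictly diagonally dominant (convergence guaranteed)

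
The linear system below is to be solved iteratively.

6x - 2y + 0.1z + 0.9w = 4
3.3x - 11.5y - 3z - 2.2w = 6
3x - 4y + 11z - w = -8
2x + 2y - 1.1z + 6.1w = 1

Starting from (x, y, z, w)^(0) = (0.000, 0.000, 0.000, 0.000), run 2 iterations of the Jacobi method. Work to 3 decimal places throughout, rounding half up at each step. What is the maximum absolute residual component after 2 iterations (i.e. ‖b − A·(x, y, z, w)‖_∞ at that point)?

1.781

Iteration 1:
  x = (4 - (-2)·0.000 - (0.1)·0.000 - (0.9)·0.000) / (6) = 0.667
  y = (6 - (3.3)·0.000 - (-3)·0.000 - (-2.2)·0.000) / (-11.5) = -0.522
  z = (-8 - (3)·0.000 - (-4)·0.000 - (-1)·0.000) / (11) = -0.727
  w = (1 - (2)·0.000 - (2)·0.000 - (-1.1)·0.000) / (6.1) = 0.164
Iteration 2:
  x = (4 - (-2)·-0.522 - (0.1)·-0.727 - (0.9)·0.164) / (6) = 0.480
  y = (6 - (3.3)·0.667 - (-3)·-0.727 - (-2.2)·0.164) / (-11.5) = -0.172
  z = (-8 - (3)·0.667 - (-4)·-0.522 - (-1)·0.164) / (11) = -1.084
  w = (1 - (2)·0.667 - (2)·-0.522 - (-1.1)·-0.727) / (6.1) = -0.015
Residual b − A·x = (0.898, -0.847, 1.781, -0.717); ∞-norm = 1.781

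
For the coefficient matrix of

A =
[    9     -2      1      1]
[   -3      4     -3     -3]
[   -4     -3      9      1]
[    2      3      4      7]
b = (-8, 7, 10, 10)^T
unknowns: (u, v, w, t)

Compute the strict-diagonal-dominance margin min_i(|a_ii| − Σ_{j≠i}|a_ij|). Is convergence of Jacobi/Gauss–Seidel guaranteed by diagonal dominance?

-5

row 1: |9| − (2+1+1) = 5
row 2: |4| − (3+3+3) = -5
row 3: |9| − (4+3+1) = 1
row 4: |7| − (2+3+4) = -2
minimum over rows = -5 → not strictly diagonally dominant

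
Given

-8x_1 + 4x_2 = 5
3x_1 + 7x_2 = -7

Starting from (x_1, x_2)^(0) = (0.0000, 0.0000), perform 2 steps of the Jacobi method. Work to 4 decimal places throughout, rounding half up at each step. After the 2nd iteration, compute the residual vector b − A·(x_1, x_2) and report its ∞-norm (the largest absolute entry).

1.4997

Iteration 1:
  x_1 = (5 - (4)·0.0000) / (-8) = -0.6250
  x_2 = (-7 - (3)·0.0000) / (7) = -1.0000
Iteration 2:
  x_1 = (5 - (4)·-1.0000) / (-8) = -1.1250
  x_2 = (-7 - (3)·-0.6250) / (7) = -0.7321
Residual b − A·x = (-1.0716, 1.4997); ∞-norm = 1.4997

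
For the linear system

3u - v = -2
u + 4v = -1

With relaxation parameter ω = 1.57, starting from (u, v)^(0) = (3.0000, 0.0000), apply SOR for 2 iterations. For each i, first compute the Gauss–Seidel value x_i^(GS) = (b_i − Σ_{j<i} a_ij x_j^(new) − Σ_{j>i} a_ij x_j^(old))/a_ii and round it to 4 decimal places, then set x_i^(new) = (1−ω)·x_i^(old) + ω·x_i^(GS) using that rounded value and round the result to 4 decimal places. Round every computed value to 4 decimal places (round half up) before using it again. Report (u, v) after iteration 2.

Iteration 1:
  u: GS value = (-2 - (-1)·0.0000) / (3) = -0.6667;  u ← (1−ω)·3.0000 + ω·-0.6667 = -2.7567
  v: GS value = (-1 - (1)·-2.7567) / (4) = 0.4392;  v ← (1−ω)·0.0000 + ω·0.4392 = 0.6895
Iteration 2:
  u: GS value = (-2 - (-1)·0.6895) / (3) = -0.4368;  u ← (1−ω)·-2.7567 + ω·-0.4368 = 0.8855
  v: GS value = (-1 - (1)·0.8855) / (4) = -0.4714;  v ← (1−ω)·0.6895 + ω·-0.4714 = -1.1331

(0.8855, -1.1331)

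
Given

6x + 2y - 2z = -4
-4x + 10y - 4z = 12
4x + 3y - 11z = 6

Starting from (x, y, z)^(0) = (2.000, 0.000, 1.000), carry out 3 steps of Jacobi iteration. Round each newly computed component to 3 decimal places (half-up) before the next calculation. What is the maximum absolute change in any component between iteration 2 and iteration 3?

0.734

Iteration 1:
  x = (-4 - (2)·0.000 - (-2)·1.000) / (6) = -0.333
  y = (12 - (-4)·2.000 - (-4)·1.000) / (10) = 2.400
  z = (6 - (4)·2.000 - (3)·0.000) / (-11) = 0.182
Iteration 2:
  x = (-4 - (2)·2.400 - (-2)·0.182) / (6) = -1.406
  y = (12 - (-4)·-0.333 - (-4)·0.182) / (10) = 1.140
  z = (6 - (4)·-0.333 - (3)·2.400) / (-11) = -0.012
Iteration 3:
  x = (-4 - (2)·1.140 - (-2)·-0.012) / (6) = -1.051
  y = (12 - (-4)·-1.406 - (-4)·-0.012) / (10) = 0.633
  z = (6 - (4)·-1.406 - (3)·1.140) / (-11) = -0.746
Change: (0.355, -0.507, -0.734) → max |·| = 0.734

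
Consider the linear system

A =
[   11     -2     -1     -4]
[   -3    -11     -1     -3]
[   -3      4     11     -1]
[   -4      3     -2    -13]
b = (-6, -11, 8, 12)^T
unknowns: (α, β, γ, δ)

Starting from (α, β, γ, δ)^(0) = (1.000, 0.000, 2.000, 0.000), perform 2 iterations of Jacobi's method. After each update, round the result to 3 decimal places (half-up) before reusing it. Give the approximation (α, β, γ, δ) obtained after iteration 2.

Iteration 1:
  α = (-6 - (-2)·0.000 - (-1)·2.000 - (-4)·0.000) / (11) = -0.364
  β = (-11 - (-3)·1.000 - (-1)·2.000 - (-3)·0.000) / (-11) = 0.545
  γ = (8 - (-3)·1.000 - (4)·0.000 - (-1)·0.000) / (11) = 1.000
  δ = (12 - (-4)·1.000 - (3)·0.000 - (-2)·2.000) / (-13) = -1.538
Iteration 2:
  α = (-6 - (-2)·0.545 - (-1)·1.000 - (-4)·-1.538) / (11) = -0.915
  β = (-11 - (-3)·-0.364 - (-1)·1.000 - (-3)·-1.538) / (-11) = 1.428
  γ = (8 - (-3)·-0.364 - (4)·0.545 - (-1)·-1.538) / (11) = 0.290
  δ = (12 - (-4)·-0.364 - (3)·0.545 - (-2)·1.000) / (-13) = -0.839

(-0.915, 1.428, 0.290, -0.839)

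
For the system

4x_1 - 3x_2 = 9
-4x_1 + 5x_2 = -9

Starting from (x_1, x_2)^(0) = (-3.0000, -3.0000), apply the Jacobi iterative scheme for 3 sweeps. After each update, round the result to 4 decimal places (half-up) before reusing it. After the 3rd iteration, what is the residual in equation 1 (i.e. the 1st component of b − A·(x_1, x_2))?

Iteration 1:
  x_1 = (9 - (-3)·-3.0000) / (4) = 0.0000
  x_2 = (-9 - (-4)·-3.0000) / (5) = -4.2000
Iteration 2:
  x_1 = (9 - (-3)·-4.2000) / (4) = -0.9000
  x_2 = (-9 - (-4)·0.0000) / (5) = -1.8000
Iteration 3:
  x_1 = (9 - (-3)·-1.8000) / (4) = 0.9000
  x_2 = (-9 - (-4)·-0.9000) / (5) = -2.5200
Residual b − A·x = (-2.1600, 7.2000)

-2.1600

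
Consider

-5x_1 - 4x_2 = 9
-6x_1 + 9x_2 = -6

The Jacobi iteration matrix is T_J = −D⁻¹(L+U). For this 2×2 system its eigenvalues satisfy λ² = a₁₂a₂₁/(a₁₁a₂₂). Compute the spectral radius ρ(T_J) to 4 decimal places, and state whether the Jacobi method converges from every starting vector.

a₁₂a₂₁/(a₁₁a₂₂) = (-4)·(-6) / ((-5)·(9)) = -0.533333
ρ = √|-0.533333| = √0.533333 = 0.7303
ρ < 1, so Jacobi converges

0.7303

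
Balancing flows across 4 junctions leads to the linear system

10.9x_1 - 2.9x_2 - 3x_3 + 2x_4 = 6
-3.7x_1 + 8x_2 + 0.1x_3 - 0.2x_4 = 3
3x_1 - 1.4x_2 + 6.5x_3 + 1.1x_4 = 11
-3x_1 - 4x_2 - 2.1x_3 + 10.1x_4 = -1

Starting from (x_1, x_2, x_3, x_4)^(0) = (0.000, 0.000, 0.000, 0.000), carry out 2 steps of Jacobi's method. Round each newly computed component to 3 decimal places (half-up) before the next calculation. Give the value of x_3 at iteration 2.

Iteration 1:
  x_1 = (6 - (-2.9)·0.000 - (-3)·0.000 - (2)·0.000) / (10.9) = 0.550
  x_2 = (3 - (-3.7)·0.000 - (0.1)·0.000 - (-0.2)·0.000) / (8) = 0.375
  x_3 = (11 - (3)·0.000 - (-1.4)·0.000 - (1.1)·0.000) / (6.5) = 1.692
  x_4 = (-1 - (-3)·0.000 - (-4)·0.000 - (-2.1)·0.000) / (10.1) = -0.099
Iteration 2:
  x_1 = (6 - (-2.9)·0.375 - (-3)·1.692 - (2)·-0.099) / (10.9) = 1.134
  x_2 = (3 - (-3.7)·0.550 - (0.1)·1.692 - (-0.2)·-0.099) / (8) = 0.606
  x_3 = (11 - (3)·0.550 - (-1.4)·0.375 - (1.1)·-0.099) / (6.5) = 1.536
  x_4 = (-1 - (-3)·0.550 - (-4)·0.375 - (-2.1)·1.692) / (10.1) = 0.565

1.536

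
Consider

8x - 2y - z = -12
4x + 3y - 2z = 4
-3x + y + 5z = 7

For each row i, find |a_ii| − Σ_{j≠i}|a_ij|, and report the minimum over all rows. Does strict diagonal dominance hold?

row 1: |8| − (2+1) = 5
row 2: |3| − (4+2) = -3
row 3: |5| − (3+1) = 1
minimum over rows = -3 → not strictly diagonally dominant

-3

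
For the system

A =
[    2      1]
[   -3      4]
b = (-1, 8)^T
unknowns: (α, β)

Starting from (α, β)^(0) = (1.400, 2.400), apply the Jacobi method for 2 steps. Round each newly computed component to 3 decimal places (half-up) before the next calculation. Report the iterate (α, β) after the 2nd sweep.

(-2.025, 0.725)

Iteration 1:
  α = (-1 - (1)·2.400) / (2) = -1.700
  β = (8 - (-3)·1.400) / (4) = 3.050
Iteration 2:
  α = (-1 - (1)·3.050) / (2) = -2.025
  β = (8 - (-3)·-1.700) / (4) = 0.725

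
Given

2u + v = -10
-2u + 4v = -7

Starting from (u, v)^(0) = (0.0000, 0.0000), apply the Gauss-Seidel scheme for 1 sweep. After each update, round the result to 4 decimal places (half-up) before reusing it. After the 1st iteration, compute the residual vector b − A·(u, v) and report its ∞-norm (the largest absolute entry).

4.2500

Iteration 1:
  u = (-10 - (1)·0.0000) / (2) = -5.0000
  v = (-7 - (-2)·-5.0000) / (4) = -4.2500
Residual b − A·x = (4.2500, 0.0000); ∞-norm = 4.2500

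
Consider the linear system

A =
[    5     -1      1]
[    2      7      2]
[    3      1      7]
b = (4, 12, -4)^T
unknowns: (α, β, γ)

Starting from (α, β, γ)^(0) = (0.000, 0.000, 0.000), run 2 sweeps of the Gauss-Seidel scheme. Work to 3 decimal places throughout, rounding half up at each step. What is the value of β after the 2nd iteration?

Iteration 1:
  α = (4 - (-1)·0.000 - (1)·0.000) / (5) = 0.800
  β = (12 - (2)·0.800 - (2)·0.000) / (7) = 1.486
  γ = (-4 - (3)·0.800 - (1)·1.486) / (7) = -1.127
Iteration 2:
  α = (4 - (-1)·1.486 - (1)·-1.127) / (5) = 1.323
  β = (12 - (2)·1.323 - (2)·-1.127) / (7) = 1.658
  γ = (-4 - (3)·1.323 - (1)·1.658) / (7) = -1.375

1.658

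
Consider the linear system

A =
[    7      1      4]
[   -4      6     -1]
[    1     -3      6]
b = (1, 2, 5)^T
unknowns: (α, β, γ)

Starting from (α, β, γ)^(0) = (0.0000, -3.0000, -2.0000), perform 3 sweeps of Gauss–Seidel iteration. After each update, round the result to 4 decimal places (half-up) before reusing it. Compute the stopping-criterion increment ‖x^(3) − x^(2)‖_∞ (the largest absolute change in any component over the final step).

Iteration 1:
  α = (1 - (1)·-3.0000 - (4)·-2.0000) / (7) = 1.7143
  β = (2 - (-4)·1.7143 - (-1)·-2.0000) / (6) = 1.1429
  γ = (5 - (1)·1.7143 - (-3)·1.1429) / (6) = 1.1191
Iteration 2:
  α = (1 - (1)·1.1429 - (4)·1.1191) / (7) = -0.6599
  β = (2 - (-4)·-0.6599 - (-1)·1.1191) / (6) = 0.0799
  γ = (5 - (1)·-0.6599 - (-3)·0.0799) / (6) = 0.9833
Iteration 3:
  α = (1 - (1)·0.0799 - (4)·0.9833) / (7) = -0.4304
  β = (2 - (-4)·-0.4304 - (-1)·0.9833) / (6) = 0.2103
  γ = (5 - (1)·-0.4304 - (-3)·0.2103) / (6) = 1.0102
Change: (0.2295, 0.1304, 0.0269) → max |·| = 0.2295

0.2295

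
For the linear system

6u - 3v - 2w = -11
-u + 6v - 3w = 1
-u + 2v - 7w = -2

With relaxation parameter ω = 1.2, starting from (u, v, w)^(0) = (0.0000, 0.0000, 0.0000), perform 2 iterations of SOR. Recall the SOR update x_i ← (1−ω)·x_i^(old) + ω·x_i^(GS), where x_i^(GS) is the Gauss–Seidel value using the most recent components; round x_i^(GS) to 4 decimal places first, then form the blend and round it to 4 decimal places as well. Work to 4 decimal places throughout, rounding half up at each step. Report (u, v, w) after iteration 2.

(-1.6490, 0.3008, 0.6011)

Iteration 1:
  u: GS value = (-11 - (-3)·0.0000 - (-2)·0.0000) / (6) = -1.8333;  u ← (1−ω)·0.0000 + ω·-1.8333 = -2.2000
  v: GS value = (1 - (-1)·-2.2000 - (-3)·0.0000) / (6) = -0.2000;  v ← (1−ω)·0.0000 + ω·-0.2000 = -0.2400
  w: GS value = (-2 - (-1)·-2.2000 - (2)·-0.2400) / (-7) = 0.5314;  w ← (1−ω)·0.0000 + ω·0.5314 = 0.6377
Iteration 2:
  u: GS value = (-11 - (-3)·-0.2400 - (-2)·0.6377) / (6) = -1.7408;  u ← (1−ω)·-2.2000 + ω·-1.7408 = -1.6490
  v: GS value = (1 - (-1)·-1.6490 - (-3)·0.6377) / (6) = 0.2107;  v ← (1−ω)·-0.2400 + ω·0.2107 = 0.3008
  w: GS value = (-2 - (-1)·-1.6490 - (2)·0.3008) / (-7) = 0.6072;  w ← (1−ω)·0.6377 + ω·0.6072 = 0.6011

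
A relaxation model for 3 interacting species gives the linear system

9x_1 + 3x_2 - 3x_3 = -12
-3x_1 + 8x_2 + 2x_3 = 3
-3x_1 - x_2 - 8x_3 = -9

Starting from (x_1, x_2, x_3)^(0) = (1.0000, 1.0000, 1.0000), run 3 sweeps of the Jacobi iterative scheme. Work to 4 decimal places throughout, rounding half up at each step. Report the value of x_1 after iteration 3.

-0.7188

Iteration 1:
  x_1 = (-12 - (3)·1.0000 - (-3)·1.0000) / (9) = -1.3333
  x_2 = (3 - (-3)·1.0000 - (2)·1.0000) / (8) = 0.5000
  x_3 = (-9 - (-3)·1.0000 - (-1)·1.0000) / (-8) = 0.6250
Iteration 2:
  x_1 = (-12 - (3)·0.5000 - (-3)·0.6250) / (9) = -1.2917
  x_2 = (3 - (-3)·-1.3333 - (2)·0.6250) / (8) = -0.2812
  x_3 = (-9 - (-3)·-1.3333 - (-1)·0.5000) / (-8) = 1.5625
Iteration 3:
  x_1 = (-12 - (3)·-0.2812 - (-3)·1.5625) / (9) = -0.7188
  x_2 = (3 - (-3)·-1.2917 - (2)·1.5625) / (8) = -0.5000
  x_3 = (-9 - (-3)·-1.2917 - (-1)·-0.2812) / (-8) = 1.6445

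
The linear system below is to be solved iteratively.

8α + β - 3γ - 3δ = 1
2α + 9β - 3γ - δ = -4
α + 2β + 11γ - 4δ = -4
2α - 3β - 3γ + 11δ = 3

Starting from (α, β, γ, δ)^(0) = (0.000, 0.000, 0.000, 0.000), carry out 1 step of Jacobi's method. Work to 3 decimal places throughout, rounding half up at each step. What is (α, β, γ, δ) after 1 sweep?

Iteration 1:
  α = (1 - (1)·0.000 - (-3)·0.000 - (-3)·0.000) / (8) = 0.125
  β = (-4 - (2)·0.000 - (-3)·0.000 - (-1)·0.000) / (9) = -0.444
  γ = (-4 - (1)·0.000 - (2)·0.000 - (-4)·0.000) / (11) = -0.364
  δ = (3 - (2)·0.000 - (-3)·0.000 - (-3)·0.000) / (11) = 0.273

(0.125, -0.444, -0.364, 0.273)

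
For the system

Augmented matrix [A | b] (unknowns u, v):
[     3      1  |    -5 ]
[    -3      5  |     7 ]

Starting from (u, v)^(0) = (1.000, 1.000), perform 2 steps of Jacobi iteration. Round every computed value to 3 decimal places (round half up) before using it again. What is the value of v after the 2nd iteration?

0.200

Iteration 1:
  u = (-5 - (1)·1.000) / (3) = -2.000
  v = (7 - (-3)·1.000) / (5) = 2.000
Iteration 2:
  u = (-5 - (1)·2.000) / (3) = -2.333
  v = (7 - (-3)·-2.000) / (5) = 0.200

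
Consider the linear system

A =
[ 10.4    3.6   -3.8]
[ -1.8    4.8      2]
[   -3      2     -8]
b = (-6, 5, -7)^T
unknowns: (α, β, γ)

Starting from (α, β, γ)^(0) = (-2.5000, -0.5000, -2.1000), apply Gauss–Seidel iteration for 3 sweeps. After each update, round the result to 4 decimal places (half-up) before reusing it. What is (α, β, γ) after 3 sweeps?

(-0.2338, 0.4985, 1.0873)

Iteration 1:
  α = (-6 - (3.6)·-0.5000 - (-3.8)·-2.1000) / (10.4) = -1.1712
  β = (5 - (-1.8)·-1.1712 - (2)·-2.1000) / (4.8) = 1.4775
  γ = (-7 - (-3)·-1.1712 - (2)·1.4775) / (-8) = 1.6836
Iteration 2:
  α = (-6 - (3.6)·1.4775 - (-3.8)·1.6836) / (10.4) = -0.4732
  β = (5 - (-1.8)·-0.4732 - (2)·1.6836) / (4.8) = 0.1627
  γ = (-7 - (-3)·-0.4732 - (2)·0.1627) / (-8) = 1.0931
Iteration 3:
  α = (-6 - (3.6)·0.1627 - (-3.8)·1.0931) / (10.4) = -0.2338
  β = (5 - (-1.8)·-0.2338 - (2)·1.0931) / (4.8) = 0.4985
  γ = (-7 - (-3)·-0.2338 - (2)·0.4985) / (-8) = 1.0873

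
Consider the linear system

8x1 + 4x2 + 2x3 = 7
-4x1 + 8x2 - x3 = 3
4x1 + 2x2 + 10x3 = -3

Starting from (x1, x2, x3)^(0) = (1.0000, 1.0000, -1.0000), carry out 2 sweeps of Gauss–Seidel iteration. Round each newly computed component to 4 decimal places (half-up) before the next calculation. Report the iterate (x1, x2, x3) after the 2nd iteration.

Iteration 1:
  x1 = (7 - (4)·1.0000 - (2)·-1.0000) / (8) = 0.6250
  x2 = (3 - (-4)·0.6250 - (-1)·-1.0000) / (8) = 0.5625
  x3 = (-3 - (4)·0.6250 - (2)·0.5625) / (10) = -0.6625
Iteration 2:
  x1 = (7 - (4)·0.5625 - (2)·-0.6625) / (8) = 0.7594
  x2 = (3 - (-4)·0.7594 - (-1)·-0.6625) / (8) = 0.6719
  x3 = (-3 - (4)·0.7594 - (2)·0.6719) / (10) = -0.7381

(0.7594, 0.6719, -0.7381)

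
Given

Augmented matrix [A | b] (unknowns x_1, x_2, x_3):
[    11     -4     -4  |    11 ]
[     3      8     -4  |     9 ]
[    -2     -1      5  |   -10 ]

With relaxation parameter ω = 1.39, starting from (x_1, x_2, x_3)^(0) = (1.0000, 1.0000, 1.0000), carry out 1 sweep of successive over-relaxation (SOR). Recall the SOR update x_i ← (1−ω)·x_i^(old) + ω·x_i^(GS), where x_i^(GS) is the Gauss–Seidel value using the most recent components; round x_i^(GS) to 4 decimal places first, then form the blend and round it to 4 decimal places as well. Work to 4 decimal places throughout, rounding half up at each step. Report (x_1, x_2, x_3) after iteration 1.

Iteration 1:
  x_1: GS value = (11 - (-4)·1.0000 - (-4)·1.0000) / (11) = 1.7273;  x_1 ← (1−ω)·1.0000 + ω·1.7273 = 2.0109
  x_2: GS value = (9 - (3)·2.0109 - (-4)·1.0000) / (8) = 0.8709;  x_2 ← (1−ω)·1.0000 + ω·0.8709 = 0.8206
  x_3: GS value = (-10 - (-2)·2.0109 - (-1)·0.8206) / (5) = -1.0315;  x_3 ← (1−ω)·1.0000 + ω·-1.0315 = -1.8238

(2.0109, 0.8206, -1.8238)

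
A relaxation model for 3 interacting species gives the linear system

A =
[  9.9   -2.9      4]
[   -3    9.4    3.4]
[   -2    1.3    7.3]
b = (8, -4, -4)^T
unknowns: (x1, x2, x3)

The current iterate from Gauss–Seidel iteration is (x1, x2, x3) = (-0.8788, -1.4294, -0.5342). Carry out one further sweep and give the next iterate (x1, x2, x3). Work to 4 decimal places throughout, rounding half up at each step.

One sweep:
  x1 = (8 - (-2.9)·-1.4294 - (4)·-0.5342) / (9.9) = 0.6052
  x2 = (-4 - (-3)·0.6052 - (3.4)·-0.5342) / (9.4) = -0.0392
  x3 = (-4 - (-2)·0.6052 - (1.3)·-0.0392) / (7.3) = -0.3752

(0.6052, -0.0392, -0.3752)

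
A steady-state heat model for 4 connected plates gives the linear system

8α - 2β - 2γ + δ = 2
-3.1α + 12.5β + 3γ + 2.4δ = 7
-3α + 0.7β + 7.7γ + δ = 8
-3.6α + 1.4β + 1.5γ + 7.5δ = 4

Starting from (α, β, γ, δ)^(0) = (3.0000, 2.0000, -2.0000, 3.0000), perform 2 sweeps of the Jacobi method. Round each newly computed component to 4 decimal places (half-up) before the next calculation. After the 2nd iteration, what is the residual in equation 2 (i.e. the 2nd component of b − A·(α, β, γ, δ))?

10.6291

Iteration 1:
  α = (2 - (-2)·2.0000 - (-2)·-2.0000 - (1)·3.0000) / (8) = -0.1250
  β = (7 - (-3.1)·3.0000 - (3)·-2.0000 - (2.4)·3.0000) / (12.5) = 1.2080
  γ = (8 - (-3)·3.0000 - (0.7)·2.0000 - (1)·3.0000) / (7.7) = 1.6364
  δ = (4 - (-3.6)·3.0000 - (1.4)·2.0000 - (1.5)·-2.0000) / (7.5) = 2.0000
Iteration 2:
  α = (2 - (-2)·1.2080 - (-2)·1.6364 - (1)·2.0000) / (8) = 0.7111
  β = (7 - (-3.1)·-0.1250 - (3)·1.6364 - (2.4)·2.0000) / (12.5) = -0.2477
  γ = (8 - (-3)·-0.1250 - (0.7)·1.2080 - (1)·2.0000) / (7.7) = 0.6207
  δ = (4 - (-3.6)·-0.1250 - (1.4)·1.2080 - (1.5)·1.6364) / (7.5) = -0.0794
Residual b − A·x = (-2.8634, 10.6291, 5.6067, 6.5712)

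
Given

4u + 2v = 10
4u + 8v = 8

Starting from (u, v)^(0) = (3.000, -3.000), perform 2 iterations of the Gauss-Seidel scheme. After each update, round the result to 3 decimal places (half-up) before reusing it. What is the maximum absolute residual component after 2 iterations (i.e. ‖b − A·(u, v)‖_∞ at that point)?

Iteration 1:
  u = (10 - (2)·-3.000) / (4) = 4.000
  v = (8 - (4)·4.000) / (8) = -1.000
Iteration 2:
  u = (10 - (2)·-1.000) / (4) = 3.000
  v = (8 - (4)·3.000) / (8) = -0.500
Residual b − A·x = (-1.000, 0.000); ∞-norm = 1.000

1.000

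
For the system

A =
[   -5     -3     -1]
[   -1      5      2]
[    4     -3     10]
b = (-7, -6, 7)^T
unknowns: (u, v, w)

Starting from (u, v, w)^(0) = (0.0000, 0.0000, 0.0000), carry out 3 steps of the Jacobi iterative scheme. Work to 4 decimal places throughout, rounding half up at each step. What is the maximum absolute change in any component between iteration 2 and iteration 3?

Iteration 1:
  u = (-7 - (-3)·0.0000 - (-1)·0.0000) / (-5) = 1.4000
  v = (-6 - (-1)·0.0000 - (2)·0.0000) / (5) = -1.2000
  w = (7 - (4)·0.0000 - (-3)·0.0000) / (10) = 0.7000
Iteration 2:
  u = (-7 - (-3)·-1.2000 - (-1)·0.7000) / (-5) = 1.9800
  v = (-6 - (-1)·1.4000 - (2)·0.7000) / (5) = -1.2000
  w = (7 - (4)·1.4000 - (-3)·-1.2000) / (10) = -0.2200
Iteration 3:
  u = (-7 - (-3)·-1.2000 - (-1)·-0.2200) / (-5) = 2.1640
  v = (-6 - (-1)·1.9800 - (2)·-0.2200) / (5) = -0.7160
  w = (7 - (4)·1.9800 - (-3)·-1.2000) / (10) = -0.4520
Change: (0.1840, 0.4840, -0.2320) → max |·| = 0.4840

0.4840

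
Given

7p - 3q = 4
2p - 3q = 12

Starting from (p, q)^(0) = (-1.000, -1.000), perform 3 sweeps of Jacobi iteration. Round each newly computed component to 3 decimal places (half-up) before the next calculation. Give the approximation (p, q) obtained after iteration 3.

Iteration 1:
  p = (4 - (-3)·-1.000) / (7) = 0.143
  q = (12 - (2)·-1.000) / (-3) = -4.667
Iteration 2:
  p = (4 - (-3)·-4.667) / (7) = -1.429
  q = (12 - (2)·0.143) / (-3) = -3.905
Iteration 3:
  p = (4 - (-3)·-3.905) / (7) = -1.102
  q = (12 - (2)·-1.429) / (-3) = -4.953

(-1.102, -4.953)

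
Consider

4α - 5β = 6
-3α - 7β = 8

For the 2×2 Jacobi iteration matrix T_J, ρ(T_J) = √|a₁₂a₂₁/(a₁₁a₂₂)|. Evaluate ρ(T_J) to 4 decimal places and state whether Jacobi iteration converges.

0.7319

a₁₂a₂₁/(a₁₁a₂₂) = (-5)·(-3) / ((4)·(-7)) = -0.535714
ρ = √|-0.535714| = √0.535714 = 0.7319
ρ < 1, so Jacobi converges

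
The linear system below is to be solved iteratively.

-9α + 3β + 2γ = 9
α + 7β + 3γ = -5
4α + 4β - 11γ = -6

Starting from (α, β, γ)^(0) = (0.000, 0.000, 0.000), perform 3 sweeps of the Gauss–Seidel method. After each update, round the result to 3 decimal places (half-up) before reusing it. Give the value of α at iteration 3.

Iteration 1:
  α = (9 - (3)·0.000 - (2)·0.000) / (-9) = -1.000
  β = (-5 - (1)·-1.000 - (3)·0.000) / (7) = -0.571
  γ = (-6 - (4)·-1.000 - (4)·-0.571) / (-11) = -0.026
Iteration 2:
  α = (9 - (3)·-0.571 - (2)·-0.026) / (-9) = -1.196
  β = (-5 - (1)·-1.196 - (3)·-0.026) / (7) = -0.532
  γ = (-6 - (4)·-1.196 - (4)·-0.532) / (-11) = -0.083
Iteration 3:
  α = (9 - (3)·-0.532 - (2)·-0.083) / (-9) = -1.196
  β = (-5 - (1)·-1.196 - (3)·-0.083) / (7) = -0.508
  γ = (-6 - (4)·-1.196 - (4)·-0.508) / (-11) = -0.074

-1.196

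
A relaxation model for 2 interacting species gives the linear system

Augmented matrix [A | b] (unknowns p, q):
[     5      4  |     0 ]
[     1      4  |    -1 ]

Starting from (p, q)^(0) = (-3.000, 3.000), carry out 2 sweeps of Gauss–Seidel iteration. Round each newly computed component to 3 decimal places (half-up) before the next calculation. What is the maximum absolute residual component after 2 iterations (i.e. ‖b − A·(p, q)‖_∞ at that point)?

Iteration 1:
  p = (0 - (4)·3.000) / (5) = -2.400
  q = (-1 - (1)·-2.400) / (4) = 0.350
Iteration 2:
  p = (0 - (4)·0.350) / (5) = -0.280
  q = (-1 - (1)·-0.280) / (4) = -0.180
Residual b − A·x = (2.120, 0.000); ∞-norm = 2.120

2.120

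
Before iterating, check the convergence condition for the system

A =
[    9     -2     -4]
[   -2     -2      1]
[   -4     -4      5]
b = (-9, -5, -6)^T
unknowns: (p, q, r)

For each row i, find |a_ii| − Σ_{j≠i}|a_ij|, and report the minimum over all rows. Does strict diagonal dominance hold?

-3

row 1: |9| − (2+4) = 3
row 2: |-2| − (2+1) = -1
row 3: |5| − (4+4) = -3
minimum over rows = -3 → not strictly diagonally dominant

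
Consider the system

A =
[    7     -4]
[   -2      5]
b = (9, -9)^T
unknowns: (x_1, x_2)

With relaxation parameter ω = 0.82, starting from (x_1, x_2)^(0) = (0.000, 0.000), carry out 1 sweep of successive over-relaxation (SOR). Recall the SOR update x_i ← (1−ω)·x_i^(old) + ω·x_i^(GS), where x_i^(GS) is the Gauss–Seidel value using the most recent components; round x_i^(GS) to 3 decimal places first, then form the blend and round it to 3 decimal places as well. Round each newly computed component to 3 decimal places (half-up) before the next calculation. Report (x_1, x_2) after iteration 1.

(1.055, -1.130)

Iteration 1:
  x_1: GS value = (9 - (-4)·0.000) / (7) = 1.286;  x_1 ← (1−ω)·0.000 + ω·1.286 = 1.055
  x_2: GS value = (-9 - (-2)·1.055) / (5) = -1.378;  x_2 ← (1−ω)·0.000 + ω·-1.378 = -1.130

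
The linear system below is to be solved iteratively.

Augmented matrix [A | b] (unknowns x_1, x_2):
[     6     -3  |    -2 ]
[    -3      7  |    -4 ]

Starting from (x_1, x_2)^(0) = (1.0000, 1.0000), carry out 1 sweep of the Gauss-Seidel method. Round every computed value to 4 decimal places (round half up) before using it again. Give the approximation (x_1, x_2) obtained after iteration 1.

Iteration 1:
  x_1 = (-2 - (-3)·1.0000) / (6) = 0.1667
  x_2 = (-4 - (-3)·0.1667) / (7) = -0.5000

(0.1667, -0.5000)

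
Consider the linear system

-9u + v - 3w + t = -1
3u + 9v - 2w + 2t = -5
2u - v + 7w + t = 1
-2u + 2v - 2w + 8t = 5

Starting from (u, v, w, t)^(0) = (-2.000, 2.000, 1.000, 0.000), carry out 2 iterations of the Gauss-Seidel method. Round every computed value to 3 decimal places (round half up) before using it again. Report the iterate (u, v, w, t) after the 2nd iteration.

(0.124, -0.738, -0.103, 0.815)

Iteration 1:
  u = (-1 - (1)·2.000 - (-3)·1.000 - (1)·0.000) / (-9) = 0.000
  v = (-5 - (3)·0.000 - (-2)·1.000 - (2)·0.000) / (9) = -0.333
  w = (1 - (2)·0.000 - (-1)·-0.333 - (1)·0.000) / (7) = 0.095
  t = (5 - (-2)·0.000 - (2)·-0.333 - (-2)·0.095) / (8) = 0.732
Iteration 2:
  u = (-1 - (1)·-0.333 - (-3)·0.095 - (1)·0.732) / (-9) = 0.124
  v = (-5 - (3)·0.124 - (-2)·0.095 - (2)·0.732) / (9) = -0.738
  w = (1 - (2)·0.124 - (-1)·-0.738 - (1)·0.732) / (7) = -0.103
  t = (5 - (-2)·0.124 - (2)·-0.738 - (-2)·-0.103) / (8) = 0.815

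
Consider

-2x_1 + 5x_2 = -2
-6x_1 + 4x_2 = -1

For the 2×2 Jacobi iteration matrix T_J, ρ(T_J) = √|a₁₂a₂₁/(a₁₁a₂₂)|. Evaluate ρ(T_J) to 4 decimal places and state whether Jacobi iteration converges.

1.9365

a₁₂a₂₁/(a₁₁a₂₂) = (5)·(-6) / ((-2)·(4)) = 3.750000
ρ = √|3.750000| = √3.750000 = 1.9365
ρ > 1, so Jacobi diverges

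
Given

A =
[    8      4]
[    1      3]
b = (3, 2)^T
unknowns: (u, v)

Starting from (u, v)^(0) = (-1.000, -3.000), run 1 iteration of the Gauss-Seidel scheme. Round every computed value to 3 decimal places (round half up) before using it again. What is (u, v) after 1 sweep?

(1.875, 0.042)

Iteration 1:
  u = (3 - (4)·-3.000) / (8) = 1.875
  v = (2 - (1)·1.875) / (3) = 0.042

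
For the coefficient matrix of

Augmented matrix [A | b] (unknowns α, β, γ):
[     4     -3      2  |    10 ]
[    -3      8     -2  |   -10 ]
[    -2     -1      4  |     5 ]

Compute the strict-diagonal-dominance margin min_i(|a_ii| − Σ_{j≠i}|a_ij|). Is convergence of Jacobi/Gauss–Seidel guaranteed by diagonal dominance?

-1

row 1: |4| − (3+2) = -1
row 2: |8| − (3+2) = 3
row 3: |4| − (2+1) = 1
minimum over rows = -1 → not strictly diagonally dominant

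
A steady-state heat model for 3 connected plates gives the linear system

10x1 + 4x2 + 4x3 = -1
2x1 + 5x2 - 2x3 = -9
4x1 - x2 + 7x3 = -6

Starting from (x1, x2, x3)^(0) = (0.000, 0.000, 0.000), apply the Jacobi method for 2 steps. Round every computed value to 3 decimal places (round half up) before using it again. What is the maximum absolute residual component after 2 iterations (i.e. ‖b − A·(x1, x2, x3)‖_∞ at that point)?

Iteration 1:
  x1 = (-1 - (4)·0.000 - (4)·0.000) / (10) = -0.100
  x2 = (-9 - (2)·0.000 - (-2)·0.000) / (5) = -1.800
  x3 = (-6 - (4)·0.000 - (-1)·0.000) / (7) = -0.857
Iteration 2:
  x1 = (-1 - (4)·-1.800 - (4)·-0.857) / (10) = 0.963
  x2 = (-9 - (2)·-0.100 - (-2)·-0.857) / (5) = -2.103
  x3 = (-6 - (4)·-0.100 - (-1)·-1.800) / (7) = -1.057
Residual b − A·x = (2.010, -2.525, -4.556); ∞-norm = 4.556

4.556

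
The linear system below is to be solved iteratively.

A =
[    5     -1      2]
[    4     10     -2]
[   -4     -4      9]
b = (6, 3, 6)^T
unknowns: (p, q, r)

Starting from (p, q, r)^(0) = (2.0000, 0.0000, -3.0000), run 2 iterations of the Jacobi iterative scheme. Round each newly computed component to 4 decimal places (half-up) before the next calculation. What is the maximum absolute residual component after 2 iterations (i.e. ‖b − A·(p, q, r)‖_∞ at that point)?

Iteration 1:
  p = (6 - (-1)·0.0000 - (2)·-3.0000) / (5) = 2.4000
  q = (3 - (4)·2.0000 - (-2)·-3.0000) / (10) = -1.1000
  r = (6 - (-4)·2.0000 - (-4)·0.0000) / (9) = 1.5556
Iteration 2:
  p = (6 - (-1)·-1.1000 - (2)·1.5556) / (5) = 0.3578
  q = (3 - (4)·2.4000 - (-2)·1.5556) / (10) = -0.3489
  r = (6 - (-4)·2.4000 - (-4)·-1.1000) / (9) = 1.2444
Residual b − A·x = (1.3733, 7.5466, -5.1640); ∞-norm = 7.5466

7.5466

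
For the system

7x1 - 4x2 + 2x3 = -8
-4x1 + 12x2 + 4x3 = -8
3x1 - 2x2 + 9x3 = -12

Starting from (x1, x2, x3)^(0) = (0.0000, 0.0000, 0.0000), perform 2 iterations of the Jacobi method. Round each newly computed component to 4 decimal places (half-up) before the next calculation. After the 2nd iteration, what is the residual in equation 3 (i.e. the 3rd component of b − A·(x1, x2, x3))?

0.1268

Iteration 1:
  x1 = (-8 - (-4)·0.0000 - (2)·0.0000) / (7) = -1.1429
  x2 = (-8 - (-4)·0.0000 - (4)·0.0000) / (12) = -0.6667
  x3 = (-12 - (3)·0.0000 - (-2)·0.0000) / (9) = -1.3333
Iteration 2:
  x1 = (-8 - (-4)·-0.6667 - (2)·-1.3333) / (7) = -1.1429
  x2 = (-8 - (-4)·-1.1429 - (4)·-1.3333) / (12) = -0.6032
  x3 = (-12 - (3)·-1.1429 - (-2)·-0.6667) / (9) = -1.1005
Residual b − A·x = (-0.2115, -0.9312, 0.1268)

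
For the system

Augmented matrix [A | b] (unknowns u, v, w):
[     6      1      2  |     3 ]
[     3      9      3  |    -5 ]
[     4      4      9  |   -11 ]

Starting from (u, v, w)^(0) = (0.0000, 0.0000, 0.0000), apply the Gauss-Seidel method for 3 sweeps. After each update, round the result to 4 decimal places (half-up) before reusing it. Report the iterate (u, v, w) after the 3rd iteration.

(1.0643, -0.4315, -1.5035)

Iteration 1:
  u = (3 - (1)·0.0000 - (2)·0.0000) / (6) = 0.5000
  v = (-5 - (3)·0.5000 - (3)·0.0000) / (9) = -0.7222
  w = (-11 - (4)·0.5000 - (4)·-0.7222) / (9) = -1.1235
Iteration 2:
  u = (3 - (1)·-0.7222 - (2)·-1.1235) / (6) = 0.9949
  v = (-5 - (3)·0.9949 - (3)·-1.1235) / (9) = -0.5127
  w = (-11 - (4)·0.9949 - (4)·-0.5127) / (9) = -1.4365
Iteration 3:
  u = (3 - (1)·-0.5127 - (2)·-1.4365) / (6) = 1.0643
  v = (-5 - (3)·1.0643 - (3)·-1.4365) / (9) = -0.4315
  w = (-11 - (4)·1.0643 - (4)·-0.4315) / (9) = -1.5035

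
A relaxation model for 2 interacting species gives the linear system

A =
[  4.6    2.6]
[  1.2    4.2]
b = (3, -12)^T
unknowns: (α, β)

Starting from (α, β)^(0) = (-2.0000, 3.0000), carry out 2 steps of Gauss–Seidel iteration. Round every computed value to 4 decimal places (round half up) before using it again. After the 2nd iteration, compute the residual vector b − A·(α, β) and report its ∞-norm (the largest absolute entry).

2.3339

Iteration 1:
  α = (3 - (2.6)·3.0000) / (4.6) = -1.0435
  β = (-12 - (1.2)·-1.0435) / (4.2) = -2.5590
Iteration 2:
  α = (3 - (2.6)·-2.5590) / (4.6) = 2.0986
  β = (-12 - (1.2)·2.0986) / (4.2) = -3.4567
Residual b − A·x = (2.3339, -0.0002); ∞-norm = 2.3339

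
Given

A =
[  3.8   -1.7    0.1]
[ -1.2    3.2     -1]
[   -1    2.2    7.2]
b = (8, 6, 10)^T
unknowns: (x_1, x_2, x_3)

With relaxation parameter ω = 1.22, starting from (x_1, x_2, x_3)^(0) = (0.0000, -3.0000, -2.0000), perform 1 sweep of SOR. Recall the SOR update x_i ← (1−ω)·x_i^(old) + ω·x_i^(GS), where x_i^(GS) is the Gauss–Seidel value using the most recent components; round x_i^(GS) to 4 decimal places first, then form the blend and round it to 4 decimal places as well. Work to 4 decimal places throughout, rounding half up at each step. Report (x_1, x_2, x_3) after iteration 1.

(0.9953, 2.6403, 1.3189)

Iteration 1:
  x_1: GS value = (8 - (-1.7)·-3.0000 - (0.1)·-2.0000) / (3.8) = 0.8158;  x_1 ← (1−ω)·0.0000 + ω·0.8158 = 0.9953
  x_2: GS value = (6 - (-1.2)·0.9953 - (-1)·-2.0000) / (3.2) = 1.6232;  x_2 ← (1−ω)·-3.0000 + ω·1.6232 = 2.6403
  x_3: GS value = (10 - (-1)·0.9953 - (2.2)·2.6403) / (7.2) = 0.7204;  x_3 ← (1−ω)·-2.0000 + ω·0.7204 = 1.3189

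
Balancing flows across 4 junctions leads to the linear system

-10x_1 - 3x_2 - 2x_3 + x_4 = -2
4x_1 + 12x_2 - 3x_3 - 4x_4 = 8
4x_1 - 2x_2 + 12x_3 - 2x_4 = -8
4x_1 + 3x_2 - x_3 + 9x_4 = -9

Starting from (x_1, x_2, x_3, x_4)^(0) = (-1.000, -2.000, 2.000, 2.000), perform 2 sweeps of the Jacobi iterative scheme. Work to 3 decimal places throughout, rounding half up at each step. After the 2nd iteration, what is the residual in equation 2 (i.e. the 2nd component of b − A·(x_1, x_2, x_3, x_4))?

-5.982

Iteration 1:
  x_1 = (-2 - (-3)·-2.000 - (-2)·2.000 - (1)·2.000) / (-10) = 0.600
  x_2 = (8 - (4)·-1.000 - (-3)·2.000 - (-4)·2.000) / (12) = 2.167
  x_3 = (-8 - (4)·-1.000 - (-2)·-2.000 - (-2)·2.000) / (12) = -0.333
  x_4 = (-9 - (4)·-1.000 - (3)·-2.000 - (-1)·2.000) / (9) = 0.333
Iteration 2:
  x_1 = (-2 - (-3)·2.167 - (-2)·-0.333 - (1)·0.333) / (-10) = -0.350
  x_2 = (8 - (4)·0.600 - (-3)·-0.333 - (-4)·0.333) / (12) = 0.494
  x_3 = (-8 - (4)·0.600 - (-2)·2.167 - (-2)·0.333) / (12) = -0.450
  x_4 = (-9 - (4)·0.600 - (3)·2.167 - (-1)·-0.333) / (9) = -2.026
Residual b − A·x = (-2.892, -5.982, -4.264, 8.702)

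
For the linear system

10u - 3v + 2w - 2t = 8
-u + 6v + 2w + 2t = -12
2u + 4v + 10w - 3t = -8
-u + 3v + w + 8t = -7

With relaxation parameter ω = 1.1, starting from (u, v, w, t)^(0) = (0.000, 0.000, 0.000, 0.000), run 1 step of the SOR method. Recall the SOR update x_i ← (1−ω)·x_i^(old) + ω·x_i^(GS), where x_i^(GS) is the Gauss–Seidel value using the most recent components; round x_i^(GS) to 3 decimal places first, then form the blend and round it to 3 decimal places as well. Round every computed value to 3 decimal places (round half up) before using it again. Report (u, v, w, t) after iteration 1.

(0.880, -2.038, -0.177, 0.023)

Iteration 1:
  u: GS value = (8 - (-3)·0.000 - (2)·0.000 - (-2)·0.000) / (10) = 0.800;  u ← (1−ω)·0.000 + ω·0.800 = 0.880
  v: GS value = (-12 - (-1)·0.880 - (2)·0.000 - (2)·0.000) / (6) = -1.853;  v ← (1−ω)·0.000 + ω·-1.853 = -2.038
  w: GS value = (-8 - (2)·0.880 - (4)·-2.038 - (-3)·0.000) / (10) = -0.161;  w ← (1−ω)·0.000 + ω·-0.161 = -0.177
  t: GS value = (-7 - (-1)·0.880 - (3)·-2.038 - (1)·-0.177) / (8) = 0.021;  t ← (1−ω)·0.000 + ω·0.021 = 0.023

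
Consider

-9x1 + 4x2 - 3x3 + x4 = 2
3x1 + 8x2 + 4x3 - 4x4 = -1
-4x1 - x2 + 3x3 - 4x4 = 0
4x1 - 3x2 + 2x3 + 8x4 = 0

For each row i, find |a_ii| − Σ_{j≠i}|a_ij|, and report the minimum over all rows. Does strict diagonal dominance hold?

row 1: |-9| − (4+3+1) = 1
row 2: |8| − (3+4+4) = -3
row 3: |3| − (4+1+4) = -6
row 4: |8| − (4+3+2) = -1
minimum over rows = -6 → not strictly diagonally dominant

-6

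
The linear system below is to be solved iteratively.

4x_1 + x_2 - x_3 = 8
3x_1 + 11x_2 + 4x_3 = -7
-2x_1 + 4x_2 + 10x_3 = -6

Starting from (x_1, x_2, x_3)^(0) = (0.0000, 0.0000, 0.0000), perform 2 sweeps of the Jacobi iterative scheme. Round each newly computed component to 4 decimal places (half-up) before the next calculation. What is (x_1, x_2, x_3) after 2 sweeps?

(2.0091, -0.9636, 0.0546)

Iteration 1:
  x_1 = (8 - (1)·0.0000 - (-1)·0.0000) / (4) = 2.0000
  x_2 = (-7 - (3)·0.0000 - (4)·0.0000) / (11) = -0.6364
  x_3 = (-6 - (-2)·0.0000 - (4)·0.0000) / (10) = -0.6000
Iteration 2:
  x_1 = (8 - (1)·-0.6364 - (-1)·-0.6000) / (4) = 2.0091
  x_2 = (-7 - (3)·2.0000 - (4)·-0.6000) / (11) = -0.9636
  x_3 = (-6 - (-2)·2.0000 - (4)·-0.6364) / (10) = 0.0546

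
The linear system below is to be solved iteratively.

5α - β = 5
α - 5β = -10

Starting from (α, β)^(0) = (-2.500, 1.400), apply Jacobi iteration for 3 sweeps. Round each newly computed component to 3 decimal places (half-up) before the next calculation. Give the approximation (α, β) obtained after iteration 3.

Iteration 1:
  α = (5 - (-1)·1.400) / (5) = 1.280
  β = (-10 - (1)·-2.500) / (-5) = 1.500
Iteration 2:
  α = (5 - (-1)·1.500) / (5) = 1.300
  β = (-10 - (1)·1.280) / (-5) = 2.256
Iteration 3:
  α = (5 - (-1)·2.256) / (5) = 1.451
  β = (-10 - (1)·1.300) / (-5) = 2.260

(1.451, 2.260)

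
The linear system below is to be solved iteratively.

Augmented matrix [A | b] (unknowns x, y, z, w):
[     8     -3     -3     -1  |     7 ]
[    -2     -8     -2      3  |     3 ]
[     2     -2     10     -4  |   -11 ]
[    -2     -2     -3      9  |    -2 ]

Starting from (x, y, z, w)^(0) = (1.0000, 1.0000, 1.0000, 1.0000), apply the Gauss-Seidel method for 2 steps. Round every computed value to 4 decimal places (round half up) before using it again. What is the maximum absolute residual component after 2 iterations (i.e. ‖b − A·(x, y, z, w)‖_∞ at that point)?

Iteration 1:
  x = (7 - (-3)·1.0000 - (-3)·1.0000 - (-1)·1.0000) / (8) = 1.7500
  y = (3 - (-2)·1.7500 - (-2)·1.0000 - (3)·1.0000) / (-8) = -0.6875
  z = (-11 - (2)·1.7500 - (-2)·-0.6875 - (-4)·1.0000) / (10) = -1.1875
  w = (-2 - (-2)·1.7500 - (-2)·-0.6875 - (-3)·-1.1875) / (9) = -0.3819
Iteration 2:
  x = (7 - (-3)·-0.6875 - (-3)·-1.1875 - (-1)·-0.3819) / (8) = 0.1241
  y = (3 - (-2)·0.1241 - (-2)·-1.1875 - (3)·-0.3819) / (-8) = -0.2524
  z = (-11 - (2)·0.1241 - (-2)·-0.2524 - (-4)·-0.3819) / (10) = -1.3281
  w = (-2 - (-2)·0.1241 - (-2)·-0.2524 - (-3)·-1.3281) / (9) = -0.6934
Residual b − A·x = (0.5723, 0.6530, -1.2456, -0.0003); ∞-norm = 1.2456

1.2456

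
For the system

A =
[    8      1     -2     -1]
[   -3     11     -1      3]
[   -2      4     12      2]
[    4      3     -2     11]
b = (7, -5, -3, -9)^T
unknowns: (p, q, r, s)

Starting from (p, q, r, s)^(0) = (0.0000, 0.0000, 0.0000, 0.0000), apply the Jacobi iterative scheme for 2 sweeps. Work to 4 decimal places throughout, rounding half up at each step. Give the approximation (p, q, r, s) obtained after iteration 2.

(0.7670, -0.0155, 0.1837, -1.0579)

Iteration 1:
  p = (7 - (1)·0.0000 - (-2)·0.0000 - (-1)·0.0000) / (8) = 0.8750
  q = (-5 - (-3)·0.0000 - (-1)·0.0000 - (3)·0.0000) / (11) = -0.4545
  r = (-3 - (-2)·0.0000 - (4)·0.0000 - (2)·0.0000) / (12) = -0.2500
  s = (-9 - (4)·0.0000 - (3)·0.0000 - (-2)·0.0000) / (11) = -0.8182
Iteration 2:
  p = (7 - (1)·-0.4545 - (-2)·-0.2500 - (-1)·-0.8182) / (8) = 0.7670
  q = (-5 - (-3)·0.8750 - (-1)·-0.2500 - (3)·-0.8182) / (11) = -0.0155
  r = (-3 - (-2)·0.8750 - (4)·-0.4545 - (2)·-0.8182) / (12) = 0.1837
  s = (-9 - (4)·0.8750 - (3)·-0.4545 - (-2)·-0.2500) / (11) = -1.0579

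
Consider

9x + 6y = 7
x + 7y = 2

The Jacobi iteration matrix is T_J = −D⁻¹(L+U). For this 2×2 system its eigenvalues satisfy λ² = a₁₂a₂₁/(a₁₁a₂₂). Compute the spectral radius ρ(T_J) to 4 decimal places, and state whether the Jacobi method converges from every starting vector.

a₁₂a₂₁/(a₁₁a₂₂) = (6)·(1) / ((9)·(7)) = 0.095238
ρ = √|0.095238| = √0.095238 = 0.3086
ρ < 1, so Jacobi converges

0.3086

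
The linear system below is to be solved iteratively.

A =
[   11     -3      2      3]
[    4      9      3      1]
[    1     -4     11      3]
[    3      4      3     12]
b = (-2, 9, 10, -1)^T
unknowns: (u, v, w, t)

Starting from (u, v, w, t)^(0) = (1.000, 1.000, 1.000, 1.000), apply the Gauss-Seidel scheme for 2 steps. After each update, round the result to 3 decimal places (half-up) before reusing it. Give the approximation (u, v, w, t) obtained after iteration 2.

(-0.029, 0.754, 1.312, -0.655)

Iteration 1:
  u = (-2 - (-3)·1.000 - (2)·1.000 - (3)·1.000) / (11) = -0.364
  v = (9 - (4)·-0.364 - (3)·1.000 - (1)·1.000) / (9) = 0.717
  w = (10 - (1)·-0.364 - (-4)·0.717 - (3)·1.000) / (11) = 0.930
  t = (-1 - (3)·-0.364 - (4)·0.717 - (3)·0.930) / (12) = -0.464
Iteration 2:
  u = (-2 - (-3)·0.717 - (2)·0.930 - (3)·-0.464) / (11) = -0.029
  v = (9 - (4)·-0.029 - (3)·0.930 - (1)·-0.464) / (9) = 0.754
  w = (10 - (1)·-0.029 - (-4)·0.754 - (3)·-0.464) / (11) = 1.312
  t = (-1 - (3)·-0.029 - (4)·0.754 - (3)·1.312) / (12) = -0.655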